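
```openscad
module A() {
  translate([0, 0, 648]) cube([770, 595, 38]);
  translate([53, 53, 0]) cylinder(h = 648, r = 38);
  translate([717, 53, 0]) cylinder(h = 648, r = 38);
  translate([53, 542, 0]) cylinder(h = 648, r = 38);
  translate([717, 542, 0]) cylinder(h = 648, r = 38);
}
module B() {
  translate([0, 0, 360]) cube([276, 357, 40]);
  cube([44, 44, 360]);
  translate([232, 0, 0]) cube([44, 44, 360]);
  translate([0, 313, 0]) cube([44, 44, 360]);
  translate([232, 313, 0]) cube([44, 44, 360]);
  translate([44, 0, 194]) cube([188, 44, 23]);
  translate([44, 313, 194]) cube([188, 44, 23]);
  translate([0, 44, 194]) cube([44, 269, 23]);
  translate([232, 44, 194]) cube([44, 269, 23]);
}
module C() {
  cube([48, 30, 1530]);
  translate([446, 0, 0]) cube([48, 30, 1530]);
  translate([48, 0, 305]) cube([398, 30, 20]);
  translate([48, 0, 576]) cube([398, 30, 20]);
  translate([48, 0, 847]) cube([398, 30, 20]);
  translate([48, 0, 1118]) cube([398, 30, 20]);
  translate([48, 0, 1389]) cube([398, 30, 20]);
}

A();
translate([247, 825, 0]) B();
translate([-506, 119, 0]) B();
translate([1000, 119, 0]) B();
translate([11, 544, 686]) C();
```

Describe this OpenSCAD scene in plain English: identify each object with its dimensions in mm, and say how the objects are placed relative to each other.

A is a table with a 770×595 mm rectangular top, 38 mm thick, top surface at z = 686 mm, supported by four round legs of 76 mm diameter, each leg's bounding box inset 15 mm from the nearest pair of top edges, running from the floor.

B is a four-legged stool. The seat is a 276×357×40 mm slab whose top surface is at z = 400 mm; four square legs, each 44×44 mm in cross-section, run from the floor (z = 0) to the underside of the seat, each flush with a corner of the seat. Four stretchers, 44 mm wide and 23 mm tall, connect adjacent legs with their undersides at z = 194 mm, each running between the inner faces of the legs it joins and aligned with the legs' outer faces on the other axis.

C is a wooden ladder with two side rails of 48×30 mm section and 1530 mm height, set 494 mm apart overall. Between them run 5 rectangular rungs (30 mm deep, 20 mm thick), front faces flush with the rails' −y face. The bottom of the first rung is 305 mm above the floor and each subsequent rung is 271 mm higher than the one below.

Three stools sit around the table at the +y, −x, +x sides. The ladder is on top of the table.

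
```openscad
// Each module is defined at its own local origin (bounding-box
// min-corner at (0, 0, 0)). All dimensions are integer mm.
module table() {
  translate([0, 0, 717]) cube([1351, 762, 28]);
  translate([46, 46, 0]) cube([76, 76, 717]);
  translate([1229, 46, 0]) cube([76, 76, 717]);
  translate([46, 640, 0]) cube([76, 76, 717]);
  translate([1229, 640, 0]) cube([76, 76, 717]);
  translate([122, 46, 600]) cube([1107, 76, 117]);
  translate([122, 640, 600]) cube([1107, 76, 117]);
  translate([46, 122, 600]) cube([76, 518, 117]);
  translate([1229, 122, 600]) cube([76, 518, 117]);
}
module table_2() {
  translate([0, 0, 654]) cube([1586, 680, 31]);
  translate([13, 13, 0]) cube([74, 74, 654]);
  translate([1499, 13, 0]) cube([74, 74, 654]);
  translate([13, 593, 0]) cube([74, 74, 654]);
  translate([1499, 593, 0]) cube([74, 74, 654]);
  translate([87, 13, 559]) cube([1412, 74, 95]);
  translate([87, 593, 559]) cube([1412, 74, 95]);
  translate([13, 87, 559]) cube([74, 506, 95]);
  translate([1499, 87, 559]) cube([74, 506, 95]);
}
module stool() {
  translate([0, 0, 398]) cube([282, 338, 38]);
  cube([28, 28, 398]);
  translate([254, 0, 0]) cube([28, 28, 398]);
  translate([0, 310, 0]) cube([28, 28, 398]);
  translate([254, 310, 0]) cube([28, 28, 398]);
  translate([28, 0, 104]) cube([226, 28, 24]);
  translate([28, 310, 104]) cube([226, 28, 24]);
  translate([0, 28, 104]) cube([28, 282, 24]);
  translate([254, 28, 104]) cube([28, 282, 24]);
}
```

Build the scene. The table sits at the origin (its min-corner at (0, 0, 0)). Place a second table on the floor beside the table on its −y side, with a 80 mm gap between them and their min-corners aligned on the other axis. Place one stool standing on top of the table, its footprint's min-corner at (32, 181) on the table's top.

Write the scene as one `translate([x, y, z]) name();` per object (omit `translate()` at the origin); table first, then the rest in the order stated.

table();
translate([0, -760, 0]) table_2();
translate([32, 181, 745]) stool();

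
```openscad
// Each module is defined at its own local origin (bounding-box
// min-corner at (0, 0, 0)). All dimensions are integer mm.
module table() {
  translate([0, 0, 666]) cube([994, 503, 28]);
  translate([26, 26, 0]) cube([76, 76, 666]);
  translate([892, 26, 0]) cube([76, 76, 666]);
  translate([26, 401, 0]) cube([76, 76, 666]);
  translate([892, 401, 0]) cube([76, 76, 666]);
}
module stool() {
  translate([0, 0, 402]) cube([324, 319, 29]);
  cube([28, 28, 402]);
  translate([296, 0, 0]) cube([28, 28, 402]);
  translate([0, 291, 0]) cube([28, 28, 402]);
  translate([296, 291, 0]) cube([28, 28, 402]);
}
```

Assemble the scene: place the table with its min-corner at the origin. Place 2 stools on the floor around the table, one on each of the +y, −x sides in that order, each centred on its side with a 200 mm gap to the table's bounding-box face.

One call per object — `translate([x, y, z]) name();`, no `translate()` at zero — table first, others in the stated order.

table();
translate([335, 703, 0]) stool();
translate([-524, 92, 0]) stool();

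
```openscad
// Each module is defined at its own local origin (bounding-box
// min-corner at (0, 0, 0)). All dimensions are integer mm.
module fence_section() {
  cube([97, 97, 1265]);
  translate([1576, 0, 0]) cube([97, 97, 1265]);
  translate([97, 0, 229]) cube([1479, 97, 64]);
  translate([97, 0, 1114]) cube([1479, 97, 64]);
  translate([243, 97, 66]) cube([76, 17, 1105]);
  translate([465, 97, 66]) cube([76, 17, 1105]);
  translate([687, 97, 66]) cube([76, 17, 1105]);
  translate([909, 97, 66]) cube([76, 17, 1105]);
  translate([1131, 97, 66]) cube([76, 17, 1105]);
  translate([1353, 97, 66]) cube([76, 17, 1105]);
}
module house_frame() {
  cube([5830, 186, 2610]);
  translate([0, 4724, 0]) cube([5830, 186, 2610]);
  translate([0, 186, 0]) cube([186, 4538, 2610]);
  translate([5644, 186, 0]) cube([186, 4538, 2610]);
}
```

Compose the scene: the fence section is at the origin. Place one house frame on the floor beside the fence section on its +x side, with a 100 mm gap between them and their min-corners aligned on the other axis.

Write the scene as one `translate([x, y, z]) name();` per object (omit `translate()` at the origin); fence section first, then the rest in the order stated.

fence_section();
translate([1773, 0, 0]) house_frame();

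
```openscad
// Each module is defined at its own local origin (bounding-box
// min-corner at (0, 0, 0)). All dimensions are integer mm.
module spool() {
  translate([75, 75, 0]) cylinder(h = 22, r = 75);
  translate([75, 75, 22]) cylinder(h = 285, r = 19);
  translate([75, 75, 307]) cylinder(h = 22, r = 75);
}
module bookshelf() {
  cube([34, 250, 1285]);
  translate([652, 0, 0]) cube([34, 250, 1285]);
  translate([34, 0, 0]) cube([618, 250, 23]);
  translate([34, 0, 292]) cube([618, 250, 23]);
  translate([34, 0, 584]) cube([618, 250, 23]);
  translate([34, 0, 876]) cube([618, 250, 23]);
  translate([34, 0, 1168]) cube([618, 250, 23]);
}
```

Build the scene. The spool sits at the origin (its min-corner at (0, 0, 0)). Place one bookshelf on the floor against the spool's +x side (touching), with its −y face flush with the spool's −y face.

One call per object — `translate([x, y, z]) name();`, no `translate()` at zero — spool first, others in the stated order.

spool();
translate([150, 0, 0]) bookshelf();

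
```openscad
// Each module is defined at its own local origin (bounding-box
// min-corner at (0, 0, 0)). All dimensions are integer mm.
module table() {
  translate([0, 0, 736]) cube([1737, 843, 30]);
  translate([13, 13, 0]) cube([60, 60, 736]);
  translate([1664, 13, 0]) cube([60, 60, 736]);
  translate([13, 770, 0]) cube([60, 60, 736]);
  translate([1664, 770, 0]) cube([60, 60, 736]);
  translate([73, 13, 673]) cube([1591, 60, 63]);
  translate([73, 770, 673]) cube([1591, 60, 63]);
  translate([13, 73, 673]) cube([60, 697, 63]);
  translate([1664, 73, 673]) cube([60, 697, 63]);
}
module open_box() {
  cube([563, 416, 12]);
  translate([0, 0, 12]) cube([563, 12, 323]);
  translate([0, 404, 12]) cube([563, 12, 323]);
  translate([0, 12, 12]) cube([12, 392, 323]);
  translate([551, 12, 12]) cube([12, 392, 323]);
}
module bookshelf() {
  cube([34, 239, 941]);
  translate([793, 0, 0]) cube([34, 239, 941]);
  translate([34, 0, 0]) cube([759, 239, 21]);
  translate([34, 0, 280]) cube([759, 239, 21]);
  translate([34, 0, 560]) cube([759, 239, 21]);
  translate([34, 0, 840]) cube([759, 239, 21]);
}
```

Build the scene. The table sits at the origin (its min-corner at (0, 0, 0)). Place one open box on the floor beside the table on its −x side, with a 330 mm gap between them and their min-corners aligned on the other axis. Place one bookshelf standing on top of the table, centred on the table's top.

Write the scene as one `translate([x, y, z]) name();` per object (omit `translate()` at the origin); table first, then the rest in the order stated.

table();
translate([-893, 0, 0]) open_box();
translate([455, 302, 766]) bookshelf();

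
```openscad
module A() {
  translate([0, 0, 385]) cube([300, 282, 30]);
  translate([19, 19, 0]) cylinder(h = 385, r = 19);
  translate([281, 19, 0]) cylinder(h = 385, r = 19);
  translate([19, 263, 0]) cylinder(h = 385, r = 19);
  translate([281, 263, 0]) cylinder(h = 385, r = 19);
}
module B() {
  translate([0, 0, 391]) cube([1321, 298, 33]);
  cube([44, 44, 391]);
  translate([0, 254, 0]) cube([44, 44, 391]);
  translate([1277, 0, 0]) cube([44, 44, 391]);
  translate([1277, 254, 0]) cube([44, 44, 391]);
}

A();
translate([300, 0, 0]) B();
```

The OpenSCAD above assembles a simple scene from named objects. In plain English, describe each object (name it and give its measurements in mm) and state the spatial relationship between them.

A is a simple wooden stool: a rectangular seat 300 mm (x) by 282 mm (y), 30 mm thick, top face at z = 415 mm, on four round legs, each 38 mm in diameter. The legs rest on z = 0, each leg's axis is inset half a diameter from the nearest pair of seat edges (so the leg's bounding box is flush with the corner).

B is a bench: a 1321×298 mm seat slab, 33 mm thick, top at z = 424 mm, on four 44×44 mm square legs flush with the seat corners and standing on z = 0.

The bench is against the stool's +x side, with their −y faces flush.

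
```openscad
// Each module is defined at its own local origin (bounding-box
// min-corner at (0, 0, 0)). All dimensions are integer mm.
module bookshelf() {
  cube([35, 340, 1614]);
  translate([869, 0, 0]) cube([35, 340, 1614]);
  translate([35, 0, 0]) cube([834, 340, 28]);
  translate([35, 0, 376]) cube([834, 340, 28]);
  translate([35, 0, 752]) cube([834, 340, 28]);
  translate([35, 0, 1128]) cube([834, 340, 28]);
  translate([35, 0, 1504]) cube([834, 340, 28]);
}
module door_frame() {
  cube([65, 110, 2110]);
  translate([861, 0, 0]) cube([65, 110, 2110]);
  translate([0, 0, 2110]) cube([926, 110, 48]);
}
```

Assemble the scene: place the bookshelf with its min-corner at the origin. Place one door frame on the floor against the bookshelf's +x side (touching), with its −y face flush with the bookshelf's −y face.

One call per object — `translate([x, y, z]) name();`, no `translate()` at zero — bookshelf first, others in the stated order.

bookshelf();
translate([904, 0, 0]) door_frame();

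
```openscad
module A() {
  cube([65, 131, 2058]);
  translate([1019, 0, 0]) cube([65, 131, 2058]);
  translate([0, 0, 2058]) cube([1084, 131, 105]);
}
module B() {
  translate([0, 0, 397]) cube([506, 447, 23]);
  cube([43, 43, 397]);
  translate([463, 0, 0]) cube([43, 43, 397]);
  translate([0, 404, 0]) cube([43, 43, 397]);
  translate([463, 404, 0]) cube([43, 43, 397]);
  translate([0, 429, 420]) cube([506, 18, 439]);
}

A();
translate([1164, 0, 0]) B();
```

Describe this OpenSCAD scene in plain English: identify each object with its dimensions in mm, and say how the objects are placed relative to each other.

A is a door frame. The clear opening is 954 mm wide and 2058 mm high. Two 65 mm wide jambs, 131 mm deep, stand either side of the opening from the floor to the top of the opening. A 105 mm thick head sits across the top of both jambs, spanning the full outside width of the frame.

B is a chair: 506×447 mm seat, 23 mm thick, top at z = 420 mm, on four 43 mm square corner legs flush with the seat edges. A 18 mm thick backrest slab spans the full seat width, extending 439 mm above the seat top, its back face flush with the seat's +y edge.

The chair is on the floor beside the door frame on its +x side.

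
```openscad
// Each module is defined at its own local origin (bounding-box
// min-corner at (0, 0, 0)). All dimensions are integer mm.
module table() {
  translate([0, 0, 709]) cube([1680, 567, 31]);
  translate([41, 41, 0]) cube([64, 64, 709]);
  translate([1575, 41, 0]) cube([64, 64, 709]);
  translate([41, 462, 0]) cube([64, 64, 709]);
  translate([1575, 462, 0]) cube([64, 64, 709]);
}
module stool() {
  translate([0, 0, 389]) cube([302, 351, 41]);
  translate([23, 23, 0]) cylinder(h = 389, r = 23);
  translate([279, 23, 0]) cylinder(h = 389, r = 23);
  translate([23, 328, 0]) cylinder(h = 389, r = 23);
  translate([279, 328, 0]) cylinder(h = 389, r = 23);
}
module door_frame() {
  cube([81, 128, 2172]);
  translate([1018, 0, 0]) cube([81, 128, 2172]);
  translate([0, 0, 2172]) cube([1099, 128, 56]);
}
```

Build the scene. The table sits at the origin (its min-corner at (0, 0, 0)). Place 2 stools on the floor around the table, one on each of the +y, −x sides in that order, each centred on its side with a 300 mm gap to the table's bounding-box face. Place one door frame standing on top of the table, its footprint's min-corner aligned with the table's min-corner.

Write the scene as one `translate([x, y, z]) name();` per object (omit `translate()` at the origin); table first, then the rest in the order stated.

table();
translate([689, 867, 0]) stool();
translate([-602, 108, 0]) stool();
translate([0, 0, 740]) door_frame();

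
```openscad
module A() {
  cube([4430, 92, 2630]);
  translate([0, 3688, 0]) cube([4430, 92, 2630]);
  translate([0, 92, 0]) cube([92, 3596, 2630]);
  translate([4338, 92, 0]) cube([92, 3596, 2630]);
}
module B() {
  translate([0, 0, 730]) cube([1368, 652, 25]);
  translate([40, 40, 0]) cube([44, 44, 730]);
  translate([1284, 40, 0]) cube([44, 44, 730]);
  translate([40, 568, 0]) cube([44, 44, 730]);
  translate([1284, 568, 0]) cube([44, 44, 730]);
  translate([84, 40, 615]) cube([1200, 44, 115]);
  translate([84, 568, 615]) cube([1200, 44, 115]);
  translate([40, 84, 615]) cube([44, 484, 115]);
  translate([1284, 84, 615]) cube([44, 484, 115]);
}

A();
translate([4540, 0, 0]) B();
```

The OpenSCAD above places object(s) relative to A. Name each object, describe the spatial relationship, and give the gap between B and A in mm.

The table's nearest face is 110 mm from the house frame's +x face.

A is a house frame. B is a table. The table is on the floor beside the house frame on its +x side. The gap between the table and the house frame is 110 mm.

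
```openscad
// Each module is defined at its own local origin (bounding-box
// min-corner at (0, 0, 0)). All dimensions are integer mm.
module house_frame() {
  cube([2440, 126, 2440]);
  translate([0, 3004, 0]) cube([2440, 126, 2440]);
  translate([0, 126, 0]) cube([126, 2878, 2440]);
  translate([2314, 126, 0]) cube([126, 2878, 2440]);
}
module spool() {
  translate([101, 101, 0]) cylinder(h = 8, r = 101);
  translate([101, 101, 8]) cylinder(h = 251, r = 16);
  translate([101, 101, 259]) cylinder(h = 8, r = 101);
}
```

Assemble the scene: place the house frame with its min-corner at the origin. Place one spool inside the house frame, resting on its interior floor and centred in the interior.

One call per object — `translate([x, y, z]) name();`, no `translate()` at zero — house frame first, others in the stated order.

house_frame();
translate([1119, 1464, 0]) spool();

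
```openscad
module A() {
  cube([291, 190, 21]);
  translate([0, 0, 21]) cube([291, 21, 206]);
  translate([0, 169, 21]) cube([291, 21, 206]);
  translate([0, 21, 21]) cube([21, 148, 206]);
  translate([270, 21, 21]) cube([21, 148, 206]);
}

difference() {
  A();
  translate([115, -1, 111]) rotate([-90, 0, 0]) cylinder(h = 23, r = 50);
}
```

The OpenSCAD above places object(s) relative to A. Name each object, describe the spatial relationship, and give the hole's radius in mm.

The subtracted cylinder has r = 50 mm.

A is an open box. The open box has a circular hole through its front wall. The hole's radius is 50 mm.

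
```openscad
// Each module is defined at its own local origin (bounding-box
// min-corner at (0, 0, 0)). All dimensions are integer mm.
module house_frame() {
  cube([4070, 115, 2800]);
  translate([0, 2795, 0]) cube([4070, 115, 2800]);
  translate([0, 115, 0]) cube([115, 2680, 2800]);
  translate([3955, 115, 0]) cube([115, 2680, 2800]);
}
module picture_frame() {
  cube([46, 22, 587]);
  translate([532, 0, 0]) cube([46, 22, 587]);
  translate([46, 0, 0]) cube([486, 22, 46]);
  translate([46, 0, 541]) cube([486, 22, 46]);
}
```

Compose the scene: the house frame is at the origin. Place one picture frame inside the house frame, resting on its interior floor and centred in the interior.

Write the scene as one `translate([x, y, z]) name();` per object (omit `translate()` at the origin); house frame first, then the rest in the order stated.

house_frame();
translate([1746, 1444, 0]) picture_frame();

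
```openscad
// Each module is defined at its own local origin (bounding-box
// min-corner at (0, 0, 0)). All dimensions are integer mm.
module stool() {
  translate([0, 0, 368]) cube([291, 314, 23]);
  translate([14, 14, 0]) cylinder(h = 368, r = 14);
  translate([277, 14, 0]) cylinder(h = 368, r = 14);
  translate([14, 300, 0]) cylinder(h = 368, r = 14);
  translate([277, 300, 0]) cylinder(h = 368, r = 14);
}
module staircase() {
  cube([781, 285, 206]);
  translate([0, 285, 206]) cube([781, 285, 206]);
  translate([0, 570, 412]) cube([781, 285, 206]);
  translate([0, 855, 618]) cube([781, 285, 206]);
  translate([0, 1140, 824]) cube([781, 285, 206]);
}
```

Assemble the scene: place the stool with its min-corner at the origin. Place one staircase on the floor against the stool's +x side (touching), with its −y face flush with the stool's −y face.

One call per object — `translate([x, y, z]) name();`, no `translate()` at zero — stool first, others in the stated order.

stool();
translate([291, 0, 0]) staircase();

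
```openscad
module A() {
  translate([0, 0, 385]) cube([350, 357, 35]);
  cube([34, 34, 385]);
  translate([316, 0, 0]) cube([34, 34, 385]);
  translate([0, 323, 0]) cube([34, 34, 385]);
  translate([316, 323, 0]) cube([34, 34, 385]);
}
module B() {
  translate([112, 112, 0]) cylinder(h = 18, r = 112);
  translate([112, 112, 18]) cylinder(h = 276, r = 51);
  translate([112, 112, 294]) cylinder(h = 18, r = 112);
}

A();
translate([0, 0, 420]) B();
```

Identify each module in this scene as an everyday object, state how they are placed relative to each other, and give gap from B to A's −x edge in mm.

The spool's min-x is at 0; the stool's min-x is 0; gap = 0 mm.

A is a stool. B is a spool. The spool is on top of the stool. The gap from the spool to the stool's −x edge is 0 mm.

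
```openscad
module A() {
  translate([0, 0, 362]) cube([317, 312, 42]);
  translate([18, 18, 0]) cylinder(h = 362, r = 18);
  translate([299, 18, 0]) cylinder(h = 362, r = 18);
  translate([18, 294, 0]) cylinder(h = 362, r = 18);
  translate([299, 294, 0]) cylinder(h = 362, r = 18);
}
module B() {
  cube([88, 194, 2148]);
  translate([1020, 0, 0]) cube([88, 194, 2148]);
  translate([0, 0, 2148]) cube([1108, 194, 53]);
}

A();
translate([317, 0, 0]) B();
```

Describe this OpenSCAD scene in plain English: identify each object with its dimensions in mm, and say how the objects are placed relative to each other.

A is a four-legged stool. The seat is a 317×312×42 mm slab whose top surface is at z = 404 mm; four round legs, each 36 mm in diameter, run from the floor (z = 0) to the underside of the seat, each leg's axis is inset half a diameter from the nearest pair of seat edges (so the leg's bounding box is flush with the corner).

B is a rectangular door frame: two vertical jambs of 88×194 mm section, 2148 mm tall, with a clear opening 932 mm wide between their inner faces. A header 53 mm tall and 194 mm deep lies on top of the jambs and spans the full outside width.

The door frame is against the stool's +x side, with their −y faces flush.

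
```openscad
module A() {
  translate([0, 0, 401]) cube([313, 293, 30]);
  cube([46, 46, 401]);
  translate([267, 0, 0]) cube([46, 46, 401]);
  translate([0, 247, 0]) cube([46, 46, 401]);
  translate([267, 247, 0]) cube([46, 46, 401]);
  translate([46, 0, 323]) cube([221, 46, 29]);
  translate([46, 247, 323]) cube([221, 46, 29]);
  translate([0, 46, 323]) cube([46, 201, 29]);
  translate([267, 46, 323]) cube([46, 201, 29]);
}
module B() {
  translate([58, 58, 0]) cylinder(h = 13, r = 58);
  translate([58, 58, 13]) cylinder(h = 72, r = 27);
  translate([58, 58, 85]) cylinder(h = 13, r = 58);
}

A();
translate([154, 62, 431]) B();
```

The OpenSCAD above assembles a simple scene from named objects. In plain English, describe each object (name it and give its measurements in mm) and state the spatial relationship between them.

A is a four-legged stool. The seat is 313×293 mm, 30 mm thick, top at z = 431 mm. It stands on four square legs, each 46×46 mm in cross-section, from z = 0 to the seat underside, each flush with a corner of the seat. Four stretchers, 46 mm wide and 29 mm tall, connect adjacent legs with their undersides at z = 323 mm, each running between the inner faces of the legs it joins and aligned with the legs' outer faces on the other axis.

B is a spool: two coaxial disc flanges of radius 58 mm and thickness 13 mm, joined by a core cylinder of radius 27 mm and height 72 mm. The lower flange rests on z = 0 and the three cylinders share a vertical axis.

The spool is on top of the stool.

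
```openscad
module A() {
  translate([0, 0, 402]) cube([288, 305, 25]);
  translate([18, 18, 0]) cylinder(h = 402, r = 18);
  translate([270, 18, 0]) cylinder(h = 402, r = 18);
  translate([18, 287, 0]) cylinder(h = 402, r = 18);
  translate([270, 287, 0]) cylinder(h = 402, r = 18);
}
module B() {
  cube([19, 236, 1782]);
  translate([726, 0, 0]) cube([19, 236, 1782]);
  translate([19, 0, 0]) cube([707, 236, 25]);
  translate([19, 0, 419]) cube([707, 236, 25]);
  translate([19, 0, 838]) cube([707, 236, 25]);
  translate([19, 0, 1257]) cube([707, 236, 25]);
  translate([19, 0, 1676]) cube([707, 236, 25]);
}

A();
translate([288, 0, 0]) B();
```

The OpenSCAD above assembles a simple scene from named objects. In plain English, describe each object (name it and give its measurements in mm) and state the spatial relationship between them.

A is a simple wooden stool: a rectangular seat 288 mm (x) by 305 mm (y), 25 mm thick, top face at z = 427 mm, on four round legs, each 36 mm in diameter. The legs rest on z = 0, each leg's axis is inset half a diameter from the nearest pair of seat edges (so the leg's bounding box is flush with the corner).

B is a bookshelf 745 mm wide overall, 236 mm deep and 1782 mm tall. The two sides are 19 mm thick vertical panels. 5 horizontal shelves of 25 mm thickness span between the inner faces of the sides; the lowest shelf sits on the floor and shelves are stacked with a clear vertical gap of 394 mm between each pair.

The bookshelf is against the stool's +x side, with their −y faces flush.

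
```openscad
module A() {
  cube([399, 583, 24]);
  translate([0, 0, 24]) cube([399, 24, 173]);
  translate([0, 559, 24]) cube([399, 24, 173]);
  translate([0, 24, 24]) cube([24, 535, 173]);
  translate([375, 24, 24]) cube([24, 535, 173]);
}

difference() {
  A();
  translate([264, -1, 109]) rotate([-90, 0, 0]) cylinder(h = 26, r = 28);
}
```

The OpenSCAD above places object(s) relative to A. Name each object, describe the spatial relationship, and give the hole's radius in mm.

A is an open box. The open box has a circular hole through its front wall. The hole's radius is 28 mm.

The subtracted cylinder has r = 28 mm.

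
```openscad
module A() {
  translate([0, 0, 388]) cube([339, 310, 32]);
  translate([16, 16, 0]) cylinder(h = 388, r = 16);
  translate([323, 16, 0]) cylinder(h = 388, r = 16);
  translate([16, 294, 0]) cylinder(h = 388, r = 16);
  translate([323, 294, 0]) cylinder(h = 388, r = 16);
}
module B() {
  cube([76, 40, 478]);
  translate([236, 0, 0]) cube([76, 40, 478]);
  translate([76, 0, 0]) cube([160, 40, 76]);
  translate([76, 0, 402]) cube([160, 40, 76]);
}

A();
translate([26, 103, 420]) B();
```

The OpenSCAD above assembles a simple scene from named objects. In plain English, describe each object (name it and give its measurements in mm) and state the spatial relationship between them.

A is a simple wooden stool: a rectangular seat 339 mm (x) by 310 mm (y), 32 mm thick, top face at z = 420 mm, on four round legs, each 32 mm in diameter. The legs rest on z = 0, each leg's axis is inset half a diameter from the nearest pair of seat edges (so the leg's bounding box is flush with the corner).

B is a rectangular picture frame lying in the x–z plane (depth along y). The opening is 160 mm wide (x) by 326 mm tall (z), surrounded by a border 76 mm wide on all four sides. The frame is 40 mm deep and is made of two full-height vertical stiles with two horizontal rails fitted between them.

The picture frame is on top of the stool.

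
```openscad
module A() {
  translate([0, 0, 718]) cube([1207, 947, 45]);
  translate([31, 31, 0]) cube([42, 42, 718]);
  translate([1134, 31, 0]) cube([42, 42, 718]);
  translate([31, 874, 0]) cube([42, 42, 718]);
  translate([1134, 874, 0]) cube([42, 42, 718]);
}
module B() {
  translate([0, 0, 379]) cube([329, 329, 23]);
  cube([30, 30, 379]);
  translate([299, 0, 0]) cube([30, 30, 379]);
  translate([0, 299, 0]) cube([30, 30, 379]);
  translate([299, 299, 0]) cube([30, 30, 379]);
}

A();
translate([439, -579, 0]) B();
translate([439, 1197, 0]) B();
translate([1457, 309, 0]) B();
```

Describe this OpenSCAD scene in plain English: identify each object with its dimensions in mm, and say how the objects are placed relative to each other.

A is a table with a 1207×947 mm rectangular top, 45 mm thick, top surface at z = 763 mm, supported by four 42×42 mm square legs, each inset 31 mm from the nearest pair of top edges, running from the floor.

B is a four-legged stool. The seat is 329×329 mm, 23 mm thick, top at z = 402 mm. It stands on four square legs, each 30×30 mm in cross-section, from z = 0 to the seat underside, each flush with a corner of the seat.

Three stools sit around the table at the −y, +y, +x sides.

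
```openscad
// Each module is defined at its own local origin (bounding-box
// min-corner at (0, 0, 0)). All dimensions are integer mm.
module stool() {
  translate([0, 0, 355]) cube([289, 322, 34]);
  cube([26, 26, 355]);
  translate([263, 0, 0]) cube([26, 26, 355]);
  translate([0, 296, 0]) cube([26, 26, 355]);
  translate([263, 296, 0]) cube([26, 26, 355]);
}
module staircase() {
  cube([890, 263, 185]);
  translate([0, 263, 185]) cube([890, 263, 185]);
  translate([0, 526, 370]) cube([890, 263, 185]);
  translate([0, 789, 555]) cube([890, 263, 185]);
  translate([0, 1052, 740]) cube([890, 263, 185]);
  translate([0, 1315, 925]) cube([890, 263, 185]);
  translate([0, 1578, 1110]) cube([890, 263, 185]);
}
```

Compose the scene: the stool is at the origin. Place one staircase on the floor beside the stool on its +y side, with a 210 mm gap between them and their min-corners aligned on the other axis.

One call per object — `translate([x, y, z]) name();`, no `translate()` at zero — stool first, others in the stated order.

stool();
translate([0, 532, 0]) staircase();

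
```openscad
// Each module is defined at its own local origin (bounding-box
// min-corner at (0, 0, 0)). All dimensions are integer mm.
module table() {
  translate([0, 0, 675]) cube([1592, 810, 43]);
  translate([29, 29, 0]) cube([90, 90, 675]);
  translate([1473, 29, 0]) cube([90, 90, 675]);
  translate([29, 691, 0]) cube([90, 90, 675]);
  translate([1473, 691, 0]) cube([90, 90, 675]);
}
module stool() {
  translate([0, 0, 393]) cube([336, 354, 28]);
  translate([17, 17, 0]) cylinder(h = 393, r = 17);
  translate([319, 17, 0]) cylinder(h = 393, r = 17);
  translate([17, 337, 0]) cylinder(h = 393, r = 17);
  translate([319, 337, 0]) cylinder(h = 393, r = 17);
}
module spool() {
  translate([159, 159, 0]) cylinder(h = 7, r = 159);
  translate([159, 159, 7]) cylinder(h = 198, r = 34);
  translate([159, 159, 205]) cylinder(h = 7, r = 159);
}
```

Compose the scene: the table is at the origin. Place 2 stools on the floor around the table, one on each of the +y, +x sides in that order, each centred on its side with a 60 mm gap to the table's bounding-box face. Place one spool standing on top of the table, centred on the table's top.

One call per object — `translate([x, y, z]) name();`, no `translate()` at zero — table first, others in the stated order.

table();
translate([628, 870, 0]) stool();
translate([1652, 228, 0]) stool();
translate([637, 246, 718]) spool();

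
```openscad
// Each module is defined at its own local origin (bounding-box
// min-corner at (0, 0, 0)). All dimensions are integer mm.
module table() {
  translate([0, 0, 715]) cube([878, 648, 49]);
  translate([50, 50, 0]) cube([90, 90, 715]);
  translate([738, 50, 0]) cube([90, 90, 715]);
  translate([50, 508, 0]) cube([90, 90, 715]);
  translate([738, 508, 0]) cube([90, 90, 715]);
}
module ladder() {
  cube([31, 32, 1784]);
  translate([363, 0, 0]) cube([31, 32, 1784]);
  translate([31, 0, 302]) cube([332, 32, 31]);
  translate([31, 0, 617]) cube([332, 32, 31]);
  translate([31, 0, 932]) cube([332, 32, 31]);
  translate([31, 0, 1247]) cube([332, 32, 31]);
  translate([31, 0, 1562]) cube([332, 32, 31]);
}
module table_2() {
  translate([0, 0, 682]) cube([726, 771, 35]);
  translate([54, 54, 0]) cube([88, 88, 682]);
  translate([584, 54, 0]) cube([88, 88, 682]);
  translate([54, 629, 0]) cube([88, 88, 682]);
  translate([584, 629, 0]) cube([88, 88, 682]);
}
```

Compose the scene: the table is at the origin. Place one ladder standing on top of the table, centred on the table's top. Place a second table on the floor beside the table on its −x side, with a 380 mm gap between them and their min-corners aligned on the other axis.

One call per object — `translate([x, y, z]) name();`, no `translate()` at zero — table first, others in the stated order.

table();
translate([242, 308, 764]) ladder();
translate([-1106, 0, 0]) table_2();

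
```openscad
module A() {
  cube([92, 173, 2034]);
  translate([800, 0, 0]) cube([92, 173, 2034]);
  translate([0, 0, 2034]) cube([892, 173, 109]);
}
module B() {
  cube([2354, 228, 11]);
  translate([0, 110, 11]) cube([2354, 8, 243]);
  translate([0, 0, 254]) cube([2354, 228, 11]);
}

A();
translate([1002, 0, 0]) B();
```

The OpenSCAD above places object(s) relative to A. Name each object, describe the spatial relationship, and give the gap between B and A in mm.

A is a door frame. B is an I-beam. The I-beam is on the floor beside the door frame on its +x side. The gap between the I-beam and the door frame is 110 mm.

The I-beam's nearest face is 110 mm from the door frame's +x face.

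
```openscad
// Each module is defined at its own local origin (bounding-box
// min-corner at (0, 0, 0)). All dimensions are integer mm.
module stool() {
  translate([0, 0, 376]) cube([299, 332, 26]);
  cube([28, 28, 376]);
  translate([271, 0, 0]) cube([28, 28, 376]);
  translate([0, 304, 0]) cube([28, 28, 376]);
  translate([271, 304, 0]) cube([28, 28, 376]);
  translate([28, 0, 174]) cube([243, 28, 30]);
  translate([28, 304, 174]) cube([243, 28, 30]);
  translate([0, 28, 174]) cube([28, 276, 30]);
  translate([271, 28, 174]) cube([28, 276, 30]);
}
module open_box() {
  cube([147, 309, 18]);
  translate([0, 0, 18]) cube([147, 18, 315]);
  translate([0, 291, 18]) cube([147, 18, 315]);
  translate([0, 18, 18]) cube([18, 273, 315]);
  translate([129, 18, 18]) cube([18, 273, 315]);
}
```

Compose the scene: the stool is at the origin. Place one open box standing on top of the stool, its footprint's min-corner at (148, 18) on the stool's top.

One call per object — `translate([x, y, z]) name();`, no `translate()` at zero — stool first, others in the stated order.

stool();
translate([148, 18, 402]) open_box();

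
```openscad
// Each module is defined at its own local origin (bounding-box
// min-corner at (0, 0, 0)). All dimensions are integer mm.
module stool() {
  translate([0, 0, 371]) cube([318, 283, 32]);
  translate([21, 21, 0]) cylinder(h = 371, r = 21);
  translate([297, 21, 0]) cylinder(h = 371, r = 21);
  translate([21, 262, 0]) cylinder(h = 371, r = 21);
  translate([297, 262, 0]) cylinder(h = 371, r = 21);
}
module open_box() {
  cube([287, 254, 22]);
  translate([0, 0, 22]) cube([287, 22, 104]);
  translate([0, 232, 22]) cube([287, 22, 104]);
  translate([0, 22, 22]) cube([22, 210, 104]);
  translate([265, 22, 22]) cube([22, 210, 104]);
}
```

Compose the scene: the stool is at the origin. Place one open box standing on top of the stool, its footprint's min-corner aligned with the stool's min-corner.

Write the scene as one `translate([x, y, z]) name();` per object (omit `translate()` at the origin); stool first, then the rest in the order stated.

stool();
translate([0, 0, 403]) open_box();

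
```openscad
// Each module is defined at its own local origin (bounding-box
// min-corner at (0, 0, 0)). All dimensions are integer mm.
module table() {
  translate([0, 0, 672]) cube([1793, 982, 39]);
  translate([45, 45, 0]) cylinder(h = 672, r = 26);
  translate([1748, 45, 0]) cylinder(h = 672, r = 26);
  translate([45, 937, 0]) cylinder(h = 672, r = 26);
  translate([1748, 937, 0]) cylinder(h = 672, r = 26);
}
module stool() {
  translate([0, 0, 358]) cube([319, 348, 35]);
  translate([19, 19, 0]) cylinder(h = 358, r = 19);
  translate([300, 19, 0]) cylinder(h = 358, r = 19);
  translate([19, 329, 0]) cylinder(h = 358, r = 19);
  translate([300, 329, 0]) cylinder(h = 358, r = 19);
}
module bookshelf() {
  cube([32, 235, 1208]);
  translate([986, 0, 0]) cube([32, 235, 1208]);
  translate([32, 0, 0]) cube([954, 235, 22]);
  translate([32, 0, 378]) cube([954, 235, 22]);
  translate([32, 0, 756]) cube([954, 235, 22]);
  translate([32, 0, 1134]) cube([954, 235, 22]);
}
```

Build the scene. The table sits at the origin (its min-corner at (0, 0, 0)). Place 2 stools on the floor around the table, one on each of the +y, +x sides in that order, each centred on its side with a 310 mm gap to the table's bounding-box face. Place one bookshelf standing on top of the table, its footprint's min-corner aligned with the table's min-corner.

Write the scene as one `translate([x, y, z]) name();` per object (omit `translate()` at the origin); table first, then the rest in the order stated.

table();
translate([737, 1292, 0]) stool();
translate([2103, 317, 0]) stool();
translate([0, 0, 711]) bookshelf();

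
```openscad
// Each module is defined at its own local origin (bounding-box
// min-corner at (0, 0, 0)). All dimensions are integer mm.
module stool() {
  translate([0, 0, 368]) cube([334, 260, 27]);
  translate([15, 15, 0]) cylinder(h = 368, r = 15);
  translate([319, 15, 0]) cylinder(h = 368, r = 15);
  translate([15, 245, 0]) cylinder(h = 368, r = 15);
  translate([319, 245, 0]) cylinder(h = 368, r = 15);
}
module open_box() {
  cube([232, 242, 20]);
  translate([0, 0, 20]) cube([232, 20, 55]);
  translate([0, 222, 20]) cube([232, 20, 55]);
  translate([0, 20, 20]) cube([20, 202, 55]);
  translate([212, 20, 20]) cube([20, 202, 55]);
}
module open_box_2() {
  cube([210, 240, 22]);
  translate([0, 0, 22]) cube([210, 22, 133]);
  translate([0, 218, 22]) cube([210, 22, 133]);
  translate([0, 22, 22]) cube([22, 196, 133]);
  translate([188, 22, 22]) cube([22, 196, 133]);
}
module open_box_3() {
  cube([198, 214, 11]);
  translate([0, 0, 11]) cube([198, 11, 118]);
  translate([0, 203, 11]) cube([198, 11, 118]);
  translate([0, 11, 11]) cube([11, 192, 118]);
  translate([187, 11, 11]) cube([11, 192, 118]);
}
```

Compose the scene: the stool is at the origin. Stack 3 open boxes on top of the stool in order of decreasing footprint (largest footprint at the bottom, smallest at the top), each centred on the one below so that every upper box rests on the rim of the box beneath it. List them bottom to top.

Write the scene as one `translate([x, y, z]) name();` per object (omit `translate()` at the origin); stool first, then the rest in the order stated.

stool();
translate([51, 9, 395]) open_box();
translate([62, 10, 470]) open_box_2();
translate([68, 23, 625]) open_box_3();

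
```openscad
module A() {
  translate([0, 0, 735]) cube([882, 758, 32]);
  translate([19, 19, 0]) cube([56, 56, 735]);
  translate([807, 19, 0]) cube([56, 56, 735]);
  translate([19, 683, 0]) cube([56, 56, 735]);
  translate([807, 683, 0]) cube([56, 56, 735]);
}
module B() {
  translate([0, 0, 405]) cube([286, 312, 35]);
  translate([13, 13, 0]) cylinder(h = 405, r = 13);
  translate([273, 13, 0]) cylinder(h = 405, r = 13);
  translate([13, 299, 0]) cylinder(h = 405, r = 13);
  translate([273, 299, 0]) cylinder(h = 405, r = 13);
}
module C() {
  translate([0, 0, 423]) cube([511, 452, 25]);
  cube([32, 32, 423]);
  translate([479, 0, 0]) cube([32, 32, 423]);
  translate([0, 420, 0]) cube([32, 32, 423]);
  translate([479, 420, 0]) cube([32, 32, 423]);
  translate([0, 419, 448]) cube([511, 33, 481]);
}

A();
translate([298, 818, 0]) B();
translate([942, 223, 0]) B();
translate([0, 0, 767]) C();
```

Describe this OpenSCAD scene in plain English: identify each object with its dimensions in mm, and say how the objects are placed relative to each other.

A is a table with a 882×758 mm rectangular top, 32 mm thick, top surface at z = 767 mm, supported by four 56×56 mm square legs, each inset 19 mm from the nearest pair of top edges, running from the floor.

B is a simple wooden stool: a rectangular seat 286 mm (x) by 312 mm (y), 35 mm thick, top face at z = 440 mm, on four round legs, each 26 mm in diameter. The legs rest on z = 0, each leg's axis is inset half a diameter from the nearest pair of seat edges (so the leg's bounding box is flush with the corner).

C is a chair. The seat is a 511×452×25 mm slab with its top at z = 448 mm, on four 32×32 mm corner legs (flush with the seat edges, standing on z = 0). A flat backrest 33 mm thick, 481 mm tall, spans the full seat width and rises from the seat top along its +y edge, rear face flush with the rear of the seat.

Two stools sit around the table at the +y, +x sides. The chair is on top of the table.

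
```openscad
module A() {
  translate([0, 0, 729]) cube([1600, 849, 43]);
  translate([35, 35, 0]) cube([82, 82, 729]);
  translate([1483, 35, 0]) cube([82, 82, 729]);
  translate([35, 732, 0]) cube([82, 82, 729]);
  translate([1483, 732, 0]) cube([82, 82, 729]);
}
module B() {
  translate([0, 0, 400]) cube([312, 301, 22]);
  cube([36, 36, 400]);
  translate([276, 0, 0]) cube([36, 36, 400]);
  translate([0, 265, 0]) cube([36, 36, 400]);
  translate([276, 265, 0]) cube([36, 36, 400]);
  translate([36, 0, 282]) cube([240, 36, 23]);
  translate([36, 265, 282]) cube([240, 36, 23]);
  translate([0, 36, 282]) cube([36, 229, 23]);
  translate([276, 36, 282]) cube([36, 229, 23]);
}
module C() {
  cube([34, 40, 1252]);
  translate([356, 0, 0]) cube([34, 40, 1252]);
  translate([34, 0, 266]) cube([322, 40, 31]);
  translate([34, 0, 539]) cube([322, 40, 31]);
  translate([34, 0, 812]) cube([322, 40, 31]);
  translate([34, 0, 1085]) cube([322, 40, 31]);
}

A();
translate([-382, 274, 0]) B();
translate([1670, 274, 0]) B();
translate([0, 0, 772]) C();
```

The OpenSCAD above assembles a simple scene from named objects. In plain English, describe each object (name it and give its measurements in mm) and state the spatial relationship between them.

A is a table: top 1600 mm (x) × 849 mm (y), 43 mm thick, upper face at z = 772 mm, on four 82×82 mm square legs, each inset 35 mm from the nearest pair of top edges, running from z = 0 to the bottom of the top.

B is a four-legged stool. The seat is a 312×301×22 mm slab whose top surface is at z = 422 mm; four square legs, each 36×36 mm in cross-section, run from the floor (z = 0) to the underside of the seat, each flush with a corner of the seat. Four stretchers, 36 mm wide and 23 mm tall, connect adjacent legs with their undersides at z = 282 mm, each running between the inner faces of the legs it joins and aligned with the legs' outer faces on the other axis.

C is a straight ladder. Two 34×40 mm vertical rails, 1252 mm tall, stand 390 mm apart (outside-to-outside) with their front faces coplanar on the −y side. 4 rungs, each 40 mm deep and 31 mm tall, span between the inner faces of the rails, front faces flush with the rails. The lowest rung's underside is at z = 266 mm and rungs are spaced 273 mm apart (underside to underside).

Two stools sit around the table at the −x, +x sides. The ladder is on top of the table.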